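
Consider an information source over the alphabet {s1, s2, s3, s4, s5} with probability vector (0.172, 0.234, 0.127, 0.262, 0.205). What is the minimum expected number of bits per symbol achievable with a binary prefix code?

Repeatedly combine the two least-probable nodes; the expected code length is the sum of the merged weights.
merge 127/1000 + 43/250 → 299/1000
merge 41/200 + 117/500 → 439/1000
merge 131/500 + 299/1000 → 561/1000
merge 439/1000 + 561/1000 → 1
L = 299/1000 + 439/1000 + 561/1000 + 1 = 2299/1000 = 2.299 bits/symbol.

2.299 bits/symbol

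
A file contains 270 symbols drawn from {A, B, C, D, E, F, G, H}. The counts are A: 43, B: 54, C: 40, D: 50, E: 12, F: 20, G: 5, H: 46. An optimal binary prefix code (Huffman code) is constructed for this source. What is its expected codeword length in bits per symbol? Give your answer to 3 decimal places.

2.815 bits/symbol

Probabilities are the counts divided by 270.
Repeatedly combine the two least-probable nodes; the expected code length is the sum of the merged weights.
merge 1/54 + 2/45 → 17/270
merge 17/270 + 2/27 → 37/270
merge 37/270 + 4/27 → 77/270
merge 43/270 + 23/135 → 89/270
merge 5/27 + 1/5 → 52/135
merge 77/270 + 89/270 → 83/135
merge 52/135 + 83/135 → 1
L = 17/270 + 37/270 + 77/270 + 89/270 + 52/135 + 83/135 + 1 = 76/27 ≈ 2.815 bits/symbol.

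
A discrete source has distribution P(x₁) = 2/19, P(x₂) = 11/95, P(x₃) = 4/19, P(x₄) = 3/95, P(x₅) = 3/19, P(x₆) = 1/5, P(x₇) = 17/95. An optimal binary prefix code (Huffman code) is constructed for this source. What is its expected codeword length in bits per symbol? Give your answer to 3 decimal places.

2.726 bits/symbol

Repeatedly combine the two least-probable nodes; the expected code length is the sum of the merged weights.
merge 3/95 + 2/19 → 13/95
merge 11/95 + 13/95 → 24/95
merge 3/19 + 17/95 → 32/95
merge 1/5 + 4/19 → 39/95
merge 24/95 + 32/95 → 56/95
merge 39/95 + 56/95 → 1
L = 13/95 + 24/95 + 32/95 + 39/95 + 56/95 + 1 = 259/95 ≈ 2.726 bits/symbol.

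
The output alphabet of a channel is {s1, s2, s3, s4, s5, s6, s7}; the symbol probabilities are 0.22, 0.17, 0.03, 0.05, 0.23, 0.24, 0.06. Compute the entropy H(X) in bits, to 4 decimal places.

H = −Σ pᵢ log₂ pᵢ.
−0.22·log₂(0.22) = 0.4806
−0.17·log₂(0.17) = 0.4346
−0.03·log₂(0.03) = 0.1518
−0.05·log₂(0.05) = 0.2161
−0.23·log₂(0.23) = 0.4877
−0.24·log₂(0.24) = 0.4941
−0.06·log₂(0.06) = 0.2435
Sum ≈ 2.5084 → 2.5084 bits.

2.5084 bits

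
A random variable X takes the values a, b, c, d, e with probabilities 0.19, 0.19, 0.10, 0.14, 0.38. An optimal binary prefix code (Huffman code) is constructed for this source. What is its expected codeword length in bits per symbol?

2.24 bits/symbol

Repeatedly combine the two least-probable nodes; the expected code length is the sum of the merged weights.
merge 1/10 + 7/50 → 6/25
merge 19/100 + 19/100 → 19/50
merge 6/25 + 19/50 → 31/50
merge 19/50 + 31/50 → 1
L = 6/25 + 19/50 + 31/50 + 1 = 56/25 = 2.24 bits/symbol.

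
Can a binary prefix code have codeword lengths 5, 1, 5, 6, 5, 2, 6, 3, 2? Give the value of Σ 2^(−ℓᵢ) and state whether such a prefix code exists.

1.25; no

With common denominator 2^6 = 64: Σ 2^(−ℓᵢ) = 2/64 + 32/64 + 2/64 + 1/64 + 2/64 + 16/64 + 1/64 + 8/64 + 16/64 = 80/64 = 1.25.
Kraft's inequality requires Σ ≤ 1; here Σ = 1.25 > 1, so no such prefix code exists.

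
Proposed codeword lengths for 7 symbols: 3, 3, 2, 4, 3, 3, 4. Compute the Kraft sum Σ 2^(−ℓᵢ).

With common denominator 2^4 = 16: Σ 2^(−ℓᵢ) = 2/16 + 2/16 + 4/16 + 1/16 + 2/16 + 2/16 + 1/16 = 14/16 = 0.875.

0.875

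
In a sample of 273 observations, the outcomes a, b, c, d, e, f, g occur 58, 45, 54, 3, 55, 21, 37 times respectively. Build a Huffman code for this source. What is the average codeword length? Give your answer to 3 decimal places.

2.674 bits/symbol

Probabilities are the counts divided by 273.
Repeatedly combine the two least-probable nodes; the expected code length is the sum of the merged weights.
merge 1/91 + 1/13 → 8/91
merge 8/91 + 37/273 → 61/273
merge 15/91 + 18/91 → 33/91
merge 55/273 + 58/273 → 113/273
merge 61/273 + 33/91 → 160/273
merge 113/273 + 160/273 → 1
L = 8/91 + 61/273 + 33/91 + 113/273 + 160/273 + 1 = 730/273 ≈ 2.674 bits/symbol.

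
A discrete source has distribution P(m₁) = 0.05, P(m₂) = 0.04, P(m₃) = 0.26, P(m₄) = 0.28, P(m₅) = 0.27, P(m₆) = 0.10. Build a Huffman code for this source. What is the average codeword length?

2.28 bits/symbol

Repeatedly combine the two least-probable nodes; the expected code length is the sum of the merged weights.
merge 1/25 + 1/20 → 9/100
merge 9/100 + 1/10 → 19/100
merge 19/100 + 13/50 → 9/20
merge 27/100 + 7/25 → 11/20
merge 9/20 + 11/20 → 1
L = 9/100 + 19/100 + 9/20 + 11/20 + 1 = 57/25 = 2.28 bits/symbol.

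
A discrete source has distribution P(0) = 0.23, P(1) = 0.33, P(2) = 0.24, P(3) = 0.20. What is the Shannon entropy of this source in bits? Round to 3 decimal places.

H = −Σ pᵢ log₂ pᵢ.
−0.23·log₂(0.23) = 0.4877
−0.33·log₂(0.33) = 0.5278
−0.24·log₂(0.24) = 0.4941
−0.20·log₂(0.20) = 0.4644
Sum ≈ 1.9740 → 1.974 bits.

1.974 bits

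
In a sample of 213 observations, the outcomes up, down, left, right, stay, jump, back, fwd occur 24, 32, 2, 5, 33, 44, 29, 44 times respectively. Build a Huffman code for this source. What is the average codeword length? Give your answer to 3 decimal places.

Probabilities are the counts divided by 213.
Repeatedly combine the two least-probable nodes; the expected code length is the sum of the merged weights.
merge 2/213 + 5/213 → 7/213
merge 7/213 + 8/71 → 31/213
merge 29/213 + 31/213 → 20/71
merge 32/213 + 11/71 → 65/213
merge 44/213 + 44/213 → 88/213
merge 20/71 + 65/213 → 125/213
merge 88/213 + 125/213 → 1
L = 7/213 + 31/213 + 20/71 + 65/213 + 88/213 + 125/213 + 1 = 589/213 ≈ 2.765 bits/symbol.

2.765 bits/symbol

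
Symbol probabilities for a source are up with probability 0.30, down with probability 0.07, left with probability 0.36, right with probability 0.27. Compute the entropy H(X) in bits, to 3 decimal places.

1.830 bits

H = −Σ pᵢ log₂ pᵢ.
−0.30·log₂(0.30) = 0.5211
−0.07·log₂(0.07) = 0.2686
−0.36·log₂(0.36) = 0.5306
−0.27·log₂(0.27) = 0.5100
Sum ≈ 1.8303 → 1.830 bits.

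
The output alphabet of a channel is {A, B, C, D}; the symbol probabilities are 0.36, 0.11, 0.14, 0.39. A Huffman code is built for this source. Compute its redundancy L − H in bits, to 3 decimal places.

Entropy H = −Σ p log₂ p ≈ 1.8078 bits.
Huffman merges: 11/100+7/50→1/4; 1/4+9/25→61/100; 39/100+61/100→1. L = 93/50 ≈ 1.8600.
L − H = 1.8600 − 1.8078 = 0.052 bits.

0.052 bits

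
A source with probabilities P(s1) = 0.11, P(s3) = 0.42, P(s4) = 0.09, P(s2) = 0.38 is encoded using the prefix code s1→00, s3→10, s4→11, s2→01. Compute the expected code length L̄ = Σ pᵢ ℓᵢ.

L̄ = Σ pᵢ·ℓᵢ = 0.11·2 + 0.42·2 + 0.09·2 + 0.38·2 = 2 bits/symbol.

2 bits/symbol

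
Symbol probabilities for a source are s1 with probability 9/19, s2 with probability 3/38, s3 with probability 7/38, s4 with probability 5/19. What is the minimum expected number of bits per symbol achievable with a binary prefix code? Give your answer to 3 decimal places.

1.789 bits/symbol

Repeatedly combine the two least-probable nodes; the expected code length is the sum of the merged weights.
merge 3/38 + 7/38 → 5/19
merge 5/19 + 5/19 → 10/19
merge 9/19 + 10/19 → 1
L = 5/19 + 10/19 + 1 = 34/19 ≈ 1.789 bits/symbol.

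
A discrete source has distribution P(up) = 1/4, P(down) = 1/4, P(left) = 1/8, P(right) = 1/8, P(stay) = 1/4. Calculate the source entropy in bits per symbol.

2.25 bits

Each probability is a power of 1/2, so log₂(1/p) is an integer.
H = Σ p·log₂(1/p) = 1/4·2 + 1/4·2 + 1/8·3 + 1/8·3 + 1/4·2 = 2.25 bits.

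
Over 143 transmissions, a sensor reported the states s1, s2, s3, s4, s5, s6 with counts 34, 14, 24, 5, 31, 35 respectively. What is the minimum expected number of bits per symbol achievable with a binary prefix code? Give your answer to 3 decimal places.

2.434 bits/symbol

Probabilities are the counts divided by 143.
Repeatedly combine the two least-probable nodes; the expected code length is the sum of the merged weights.
merge 5/143 + 14/143 → 19/143
merge 19/143 + 24/143 → 43/143
merge 31/143 + 34/143 → 5/11
merge 35/143 + 43/143 → 6/11
merge 5/11 + 6/11 → 1
L = 19/143 + 43/143 + 5/11 + 6/11 + 1 = 348/143 ≈ 2.434 bits/symbol.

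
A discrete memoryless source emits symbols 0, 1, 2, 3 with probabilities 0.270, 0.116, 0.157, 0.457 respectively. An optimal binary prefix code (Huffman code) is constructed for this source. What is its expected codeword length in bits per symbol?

1.816 bits/symbol

Repeatedly combine the two least-probable nodes; the expected code length is the sum of the merged weights.
merge 29/250 + 157/1000 → 273/1000
merge 27/100 + 273/1000 → 543/1000
merge 457/1000 + 543/1000 → 1
L = 273/1000 + 543/1000 + 1 = 227/125 = 1.816 bits/symbol.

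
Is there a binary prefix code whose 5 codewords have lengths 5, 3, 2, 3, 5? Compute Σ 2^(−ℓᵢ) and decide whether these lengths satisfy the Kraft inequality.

0.5625; yes

With common denominator 2^5 = 32: Σ 2^(−ℓᵢ) = 1/32 + 4/32 + 8/32 + 4/32 + 1/32 = 18/32 = 0.5625.
Kraft's inequality requires Σ ≤ 1; here Σ = 0.5625 ≤ 1, so such a prefix code exists.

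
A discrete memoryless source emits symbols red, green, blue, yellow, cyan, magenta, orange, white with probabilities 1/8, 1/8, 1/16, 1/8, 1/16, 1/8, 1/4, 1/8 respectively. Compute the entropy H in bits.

Each probability is a power of 1/2, so log₂(1/p) is an integer.
H = Σ p·log₂(1/p) = 1/8·3 + 1/8·3 + 1/16·4 + 1/8·3 + 1/16·4 + 1/8·3 + 1/4·2 + 1/8·3 = 2.875 bits.

2.875 bits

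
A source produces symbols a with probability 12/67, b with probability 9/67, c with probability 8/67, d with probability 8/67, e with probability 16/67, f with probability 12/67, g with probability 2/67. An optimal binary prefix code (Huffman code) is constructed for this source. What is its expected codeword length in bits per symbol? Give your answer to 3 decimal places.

Repeatedly combine the two least-probable nodes; the expected code length is the sum of the merged weights.
merge 2/67 + 8/67 → 10/67
merge 8/67 + 9/67 → 17/67
merge 10/67 + 12/67 → 22/67
merge 12/67 + 16/67 → 28/67
merge 17/67 + 22/67 → 39/67
merge 28/67 + 39/67 → 1
L = 10/67 + 17/67 + 22/67 + 28/67 + 39/67 + 1 = 183/67 ≈ 2.731 bits/symbol.

2.731 bits/symbol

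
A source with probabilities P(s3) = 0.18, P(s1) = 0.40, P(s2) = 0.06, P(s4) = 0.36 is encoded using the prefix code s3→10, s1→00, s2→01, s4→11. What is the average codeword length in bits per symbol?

L̄ = Σ pᵢ·ℓᵢ = 0.18·2 + 0.40·2 + 0.06·2 + 0.36·2 = 2 bits/symbol.

2 bits/symbol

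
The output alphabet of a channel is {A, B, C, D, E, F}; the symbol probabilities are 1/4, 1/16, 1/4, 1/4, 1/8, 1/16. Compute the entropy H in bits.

Each probability is a power of 1/2, so log₂(1/p) is an integer.
H = Σ p·log₂(1/p) = 1/4·2 + 1/16·4 + 1/4·2 + 1/4·2 + 1/8·3 + 1/16·4 = 2.375 bits.

2.375 bits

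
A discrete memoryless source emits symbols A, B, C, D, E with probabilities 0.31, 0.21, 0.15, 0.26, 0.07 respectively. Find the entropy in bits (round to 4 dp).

2.1810 bits

H = −Σ pᵢ log₂ pᵢ.
−0.31·log₂(0.31) = 0.5238
−0.21·log₂(0.21) = 0.4728
−0.15·log₂(0.15) = 0.4105
−0.26·log₂(0.26) = 0.5053
−0.07·log₂(0.07) = 0.2686
Sum ≈ 2.1810 → 2.1810 bits.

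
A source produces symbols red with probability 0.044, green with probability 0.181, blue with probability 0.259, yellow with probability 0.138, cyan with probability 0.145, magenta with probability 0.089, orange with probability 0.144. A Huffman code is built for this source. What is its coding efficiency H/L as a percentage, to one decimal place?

98.8%

Entropy H = −Σ p log₂ p ≈ 2.6609 bits.
Huffman merges: 11/250+89/1000→133/1000; 133/1000+69/500→271/1000; 18/125+29/200→289/1000; 181/1000+259/1000→11/25; 271/1000+289/1000→14/25; 11/25+14/25→1. L = 2693/1000 ≈ 2.6930.
Efficiency = H/L = 2.6609/2.6930 = 98.8%.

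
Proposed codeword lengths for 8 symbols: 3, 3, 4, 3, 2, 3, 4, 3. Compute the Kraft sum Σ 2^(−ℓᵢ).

With common denominator 2^4 = 16: Σ 2^(−ℓᵢ) = 2/16 + 2/16 + 1/16 + 2/16 + 4/16 + 2/16 + 1/16 + 2/16 = 16/16 = 1.

1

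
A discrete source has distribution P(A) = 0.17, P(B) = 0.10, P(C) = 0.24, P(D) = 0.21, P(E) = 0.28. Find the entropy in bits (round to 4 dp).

H = −Σ pᵢ log₂ pᵢ.
−0.17·log₂(0.17) = 0.4346
−0.10·log₂(0.10) = 0.3322
−0.24·log₂(0.24) = 0.4941
−0.21·log₂(0.21) = 0.4728
−0.28·log₂(0.28) = 0.5142
Sum ≈ 2.2480 → 2.2480 bits.

2.2480 bits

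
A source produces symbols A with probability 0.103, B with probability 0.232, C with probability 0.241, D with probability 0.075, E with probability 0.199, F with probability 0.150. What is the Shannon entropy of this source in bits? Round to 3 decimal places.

H = −Σ pᵢ log₂ pᵢ.
−0.103·log₂(0.103) = 0.3378
−0.232·log₂(0.232) = 0.4890
−0.241·log₂(0.241) = 0.4947
−0.075·log₂(0.075) = 0.2803
−0.199·log₂(0.199) = 0.4635
−0.150·log₂(0.150) = 0.4105
Sum ≈ 2.4758 → 2.476 bits.

2.476 bits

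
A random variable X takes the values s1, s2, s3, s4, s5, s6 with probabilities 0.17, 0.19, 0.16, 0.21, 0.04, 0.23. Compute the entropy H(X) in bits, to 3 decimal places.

2.459 bits

H = −Σ pᵢ log₂ pᵢ.
−0.17·log₂(0.17) = 0.4346
−0.19·log₂(0.19) = 0.4552
−0.16·log₂(0.16) = 0.4230
−0.21·log₂(0.21) = 0.4728
−0.04·log₂(0.04) = 0.1858
−0.23·log₂(0.23) = 0.4877
Sum ≈ 2.4591 → 2.459 bits.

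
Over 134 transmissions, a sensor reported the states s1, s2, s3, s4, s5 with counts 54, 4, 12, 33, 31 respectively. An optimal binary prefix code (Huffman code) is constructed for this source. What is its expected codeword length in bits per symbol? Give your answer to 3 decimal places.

Probabilities are the counts divided by 134.
Repeatedly combine the two least-probable nodes; the expected code length is the sum of the merged weights.
merge 2/67 + 6/67 → 8/67
merge 8/67 + 31/134 → 47/134
merge 33/134 + 47/134 → 40/67
merge 27/67 + 40/67 → 1
L = 8/67 + 47/134 + 40/67 + 1 = 277/134 ≈ 2.067 bits/symbol.

2.067 bits/symbol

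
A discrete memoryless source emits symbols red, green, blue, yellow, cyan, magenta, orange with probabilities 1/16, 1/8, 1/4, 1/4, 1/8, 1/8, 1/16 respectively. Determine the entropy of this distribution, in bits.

Each probability is a power of 1/2, so log₂(1/p) is an integer.
H = Σ p·log₂(1/p) = 1/16·4 + 1/8·3 + 1/4·2 + 1/4·2 + 1/8·3 + 1/8·3 + 1/16·4 = 2.625 bits.

2.625 bits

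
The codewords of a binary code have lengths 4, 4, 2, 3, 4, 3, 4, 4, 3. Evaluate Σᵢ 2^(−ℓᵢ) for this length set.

With common denominator 2^4 = 16: Σ 2^(−ℓᵢ) = 1/16 + 1/16 + 4/16 + 2/16 + 1/16 + 2/16 + 1/16 + 1/16 + 2/16 = 15/16 = 0.9375.

0.9375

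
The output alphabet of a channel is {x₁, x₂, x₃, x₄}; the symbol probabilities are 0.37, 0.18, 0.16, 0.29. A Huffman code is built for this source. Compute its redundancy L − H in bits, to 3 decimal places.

0.053 bits

Entropy H = −Σ p log₂ p ≈ 1.9170 bits.
Huffman merges: 4/25+9/50→17/50; 29/100+17/50→63/100; 37/100+63/100→1. L = 197/100 ≈ 1.9700.
L − H = 1.9700 − 1.9170 = 0.053 bits.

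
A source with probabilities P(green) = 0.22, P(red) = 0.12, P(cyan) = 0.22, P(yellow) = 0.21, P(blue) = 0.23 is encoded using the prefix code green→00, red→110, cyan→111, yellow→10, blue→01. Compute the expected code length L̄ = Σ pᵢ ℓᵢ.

2.34 bits/symbol

L̄ = Σ pᵢ·ℓᵢ = 0.22·2 + 0.12·3 + 0.22·3 + 0.21·2 + 0.23·2 = 2.34 bits/symbol.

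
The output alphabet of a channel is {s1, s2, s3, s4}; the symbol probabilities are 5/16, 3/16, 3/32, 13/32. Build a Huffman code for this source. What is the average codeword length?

1.875 bits/symbol

Repeatedly combine the two least-probable nodes; the expected code length is the sum of the merged weights.
merge 3/32 + 3/16 → 9/32
merge 9/32 + 5/16 → 19/32
merge 13/32 + 19/32 → 1
L = 9/32 + 19/32 + 1 = 15/8 = 1.875 bits/symbol.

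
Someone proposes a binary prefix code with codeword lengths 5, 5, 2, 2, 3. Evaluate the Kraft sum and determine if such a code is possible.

0.6875; yes

With common denominator 2^5 = 32: Σ 2^(−ℓᵢ) = 1/32 + 1/32 + 8/32 + 8/32 + 4/32 = 22/32 = 0.6875.
Kraft's inequality requires Σ ≤ 1; here Σ = 0.6875 ≤ 1, so such a prefix code exists.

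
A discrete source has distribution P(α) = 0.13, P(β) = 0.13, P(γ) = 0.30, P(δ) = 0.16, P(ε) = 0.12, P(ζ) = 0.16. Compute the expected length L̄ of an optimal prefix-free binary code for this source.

2.54 bits/symbol

Repeatedly combine the two least-probable nodes; the expected code length is the sum of the merged weights.
merge 3/25 + 13/100 → 1/4
merge 13/100 + 4/25 → 29/100
merge 4/25 + 1/4 → 41/100
merge 29/100 + 3/10 → 59/100
merge 41/100 + 59/100 → 1
L = 1/4 + 29/100 + 41/100 + 59/100 + 1 = 127/50 = 2.54 bits/symbol.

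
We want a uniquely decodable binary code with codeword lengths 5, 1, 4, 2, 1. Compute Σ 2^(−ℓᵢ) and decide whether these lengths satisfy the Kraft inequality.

1.34375; no

With common denominator 2^5 = 32: Σ 2^(−ℓᵢ) = 1/32 + 16/32 + 2/32 + 8/32 + 16/32 = 43/32 = 1.34375.
Kraft's inequality requires Σ ≤ 1; here Σ = 1.34375 > 1, so no such prefix code exists.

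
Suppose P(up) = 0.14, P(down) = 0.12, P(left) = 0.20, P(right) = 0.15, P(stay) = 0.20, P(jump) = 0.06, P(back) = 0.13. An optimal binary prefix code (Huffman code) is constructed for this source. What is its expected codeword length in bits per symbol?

2.78 bits/symbol

Repeatedly combine the two least-probable nodes; the expected code length is the sum of the merged weights.
merge 3/50 + 3/25 → 9/50
merge 13/100 + 7/50 → 27/100
merge 3/20 + 9/50 → 33/100
merge 1/5 + 1/5 → 2/5
merge 27/100 + 33/100 → 3/5
merge 2/5 + 3/5 → 1
L = 9/50 + 27/100 + 33/100 + 2/5 + 3/5 + 1 = 139/50 = 2.78 bits/symbol.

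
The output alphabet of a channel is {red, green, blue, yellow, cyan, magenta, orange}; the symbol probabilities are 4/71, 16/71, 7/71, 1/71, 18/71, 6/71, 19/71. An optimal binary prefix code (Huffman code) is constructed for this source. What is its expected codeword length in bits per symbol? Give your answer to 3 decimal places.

Repeatedly combine the two least-probable nodes; the expected code length is the sum of the merged weights.
merge 1/71 + 4/71 → 5/71
merge 5/71 + 6/71 → 11/71
merge 7/71 + 11/71 → 18/71
merge 16/71 + 18/71 → 34/71
merge 18/71 + 19/71 → 37/71
merge 34/71 + 37/71 → 1
L = 5/71 + 11/71 + 18/71 + 34/71 + 37/71 + 1 = 176/71 ≈ 2.479 bits/symbol.

2.479 bits/symbol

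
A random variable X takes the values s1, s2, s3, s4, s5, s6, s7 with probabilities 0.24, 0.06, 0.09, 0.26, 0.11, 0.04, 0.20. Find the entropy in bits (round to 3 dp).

H = −Σ pᵢ log₂ pᵢ.
−0.24·log₂(0.24) = 0.4941
−0.06·log₂(0.06) = 0.2435
−0.09·log₂(0.09) = 0.3127
−0.26·log₂(0.26) = 0.5053
−0.11·log₂(0.11) = 0.3503
−0.04·log₂(0.04) = 0.1858
−0.20·log₂(0.20) = 0.4644
Sum ≈ 2.5560 → 2.556 bits.

2.556 bits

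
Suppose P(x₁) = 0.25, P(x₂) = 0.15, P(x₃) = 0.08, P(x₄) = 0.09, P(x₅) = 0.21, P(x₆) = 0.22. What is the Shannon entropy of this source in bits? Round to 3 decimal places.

H = −Σ pᵢ log₂ pᵢ.
−0.25·log₂(0.25) = 0.5000
−0.15·log₂(0.15) = 0.4105
−0.08·log₂(0.08) = 0.2915
−0.09·log₂(0.09) = 0.3127
−0.21·log₂(0.21) = 0.4728
−0.22·log₂(0.22) = 0.4806
Sum ≈ 2.4681 → 2.468 bits.

2.468 bits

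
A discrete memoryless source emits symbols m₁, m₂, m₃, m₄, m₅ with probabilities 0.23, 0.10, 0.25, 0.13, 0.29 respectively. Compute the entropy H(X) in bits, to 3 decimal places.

H = −Σ pᵢ log₂ pᵢ.
−0.23·log₂(0.23) = 0.4877
−0.10·log₂(0.10) = 0.3322
−0.25·log₂(0.25) = 0.5000
−0.13·log₂(0.13) = 0.3826
−0.29·log₂(0.29) = 0.5179
Sum ≈ 2.2204 → 2.220 bits.

2.220 bits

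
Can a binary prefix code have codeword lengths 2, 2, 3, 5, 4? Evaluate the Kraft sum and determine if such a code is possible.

0.71875; yes

With common denominator 2^5 = 32: Σ 2^(−ℓᵢ) = 8/32 + 8/32 + 4/32 + 1/32 + 2/32 = 23/32 = 0.71875.
Kraft's inequality requires Σ ≤ 1; here Σ = 0.71875 ≤ 1, so such a prefix code exists.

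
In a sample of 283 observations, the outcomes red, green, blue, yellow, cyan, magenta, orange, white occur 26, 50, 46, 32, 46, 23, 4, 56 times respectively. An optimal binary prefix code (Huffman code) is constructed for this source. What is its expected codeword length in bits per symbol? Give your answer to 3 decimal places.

Probabilities are the counts divided by 283.
Repeatedly combine the two least-probable nodes; the expected code length is the sum of the merged weights.
merge 4/283 + 23/283 → 27/283
merge 26/283 + 27/283 → 53/283
merge 32/283 + 46/283 → 78/283
merge 46/283 + 50/283 → 96/283
merge 53/283 + 56/283 → 109/283
merge 78/283 + 96/283 → 174/283
merge 109/283 + 174/283 → 1
L = 27/283 + 53/283 + 78/283 + 96/283 + 109/283 + 174/283 + 1 = 820/283 ≈ 2.898 bits/symbol.

2.898 bits/symbol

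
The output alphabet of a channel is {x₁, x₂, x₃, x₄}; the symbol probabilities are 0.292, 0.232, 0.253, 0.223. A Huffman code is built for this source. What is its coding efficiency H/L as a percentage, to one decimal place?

99.6%

Entropy H = −Σ p log₂ p ≈ 1.9920 bits.
Huffman merges: 223/1000+29/125→91/200; 253/1000+73/250→109/200; 91/200+109/200→1. L = 2 ≈ 2.0000.
Efficiency = H/L = 1.9920/2.0000 = 99.6%.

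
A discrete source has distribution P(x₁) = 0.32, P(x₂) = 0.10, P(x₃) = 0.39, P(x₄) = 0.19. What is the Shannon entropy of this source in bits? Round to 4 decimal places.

1.8433 bits

H = −Σ pᵢ log₂ pᵢ.
−0.32·log₂(0.32) = 0.5260
−0.10·log₂(0.10) = 0.3322
−0.39·log₂(0.39) = 0.5298
−0.19·log₂(0.19) = 0.4552
Sum ≈ 1.8433 → 1.8433 bits.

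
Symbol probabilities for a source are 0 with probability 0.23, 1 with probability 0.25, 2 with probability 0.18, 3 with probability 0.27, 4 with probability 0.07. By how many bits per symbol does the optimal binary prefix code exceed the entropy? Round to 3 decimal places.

0.038 bits

Entropy H = −Σ p log₂ p ≈ 2.2116 bits.
Huffman merges: 7/100+9/50→1/4; 23/100+1/4→12/25; 1/4+27/100→13/25; 12/25+13/25→1. L = 9/4 ≈ 2.2500.
L − H = 2.2500 − 2.2116 = 0.038 bits.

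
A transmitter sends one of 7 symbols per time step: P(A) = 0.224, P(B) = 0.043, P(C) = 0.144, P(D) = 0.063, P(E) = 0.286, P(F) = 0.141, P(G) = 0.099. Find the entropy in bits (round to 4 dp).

H = −Σ pᵢ log₂ pᵢ.
−0.224·log₂(0.224) = 0.4835
−0.043·log₂(0.043) = 0.1952
−0.144·log₂(0.144) = 0.4026
−0.063·log₂(0.063) = 0.2513
−0.286·log₂(0.286) = 0.5165
−0.141·log₂(0.141) = 0.3985
−0.099·log₂(0.099) = 0.3303
Sum ≈ 2.5779 → 2.5779 bits.

2.5779 bits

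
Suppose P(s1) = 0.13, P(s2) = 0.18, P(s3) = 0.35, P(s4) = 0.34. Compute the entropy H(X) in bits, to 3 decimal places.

1.887 bits

H = −Σ pᵢ log₂ pᵢ.
−0.13·log₂(0.13) = 0.3826
−0.18·log₂(0.18) = 0.4453
−0.35·log₂(0.35) = 0.5301
−0.34·log₂(0.34) = 0.5292
Sum ≈ 1.8872 → 1.887 bits.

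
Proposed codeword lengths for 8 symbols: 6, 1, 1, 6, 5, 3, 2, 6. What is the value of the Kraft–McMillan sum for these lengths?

With common denominator 2^6 = 64: Σ 2^(−ℓᵢ) = 1/64 + 32/64 + 32/64 + 1/64 + 2/64 + 8/64 + 16/64 + 1/64 = 93/64 = 1.453125.

1.453125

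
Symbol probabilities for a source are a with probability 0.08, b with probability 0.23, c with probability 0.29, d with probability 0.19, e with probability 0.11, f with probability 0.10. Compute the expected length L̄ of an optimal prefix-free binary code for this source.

Repeatedly combine the two least-probable nodes; the expected code length is the sum of the merged weights.
merge 2/25 + 1/10 → 9/50
merge 11/100 + 9/50 → 29/100
merge 19/100 + 23/100 → 21/50
merge 29/100 + 29/100 → 29/50
merge 21/50 + 29/50 → 1
L = 9/50 + 29/100 + 21/50 + 29/50 + 1 = 247/100 = 2.47 bits/symbol.

2.47 bits/symbol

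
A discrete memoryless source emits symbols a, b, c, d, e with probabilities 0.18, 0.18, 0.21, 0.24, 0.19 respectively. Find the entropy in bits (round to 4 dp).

H = −Σ pᵢ log₂ pᵢ.
−0.18·log₂(0.18) = 0.4453
−0.18·log₂(0.18) = 0.4453
−0.21·log₂(0.21) = 0.4728
−0.24·log₂(0.24) = 0.4941
−0.19·log₂(0.19) = 0.4552
Sum ≈ 2.3128 → 2.3128 bits.

2.3128 bits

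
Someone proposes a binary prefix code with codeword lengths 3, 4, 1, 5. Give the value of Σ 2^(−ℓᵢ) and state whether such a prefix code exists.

0.71875; yes

With common denominator 2^5 = 32: Σ 2^(−ℓᵢ) = 4/32 + 2/32 + 16/32 + 1/32 = 23/32 = 0.71875.
Kraft's inequality requires Σ ≤ 1; here Σ = 0.71875 ≤ 1, so such a prefix code exists.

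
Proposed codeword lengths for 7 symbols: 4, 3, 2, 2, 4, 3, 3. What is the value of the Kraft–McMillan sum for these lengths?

With common denominator 2^4 = 16: Σ 2^(−ℓᵢ) = 1/16 + 2/16 + 4/16 + 4/16 + 1/16 + 2/16 + 2/16 = 16/16 = 1.

1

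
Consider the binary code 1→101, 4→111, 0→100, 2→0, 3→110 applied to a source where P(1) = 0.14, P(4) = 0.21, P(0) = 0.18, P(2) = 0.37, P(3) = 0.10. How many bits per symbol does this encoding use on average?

2.26 bits/symbol

L̄ = Σ pᵢ·ℓᵢ = 0.14·3 + 0.21·3 + 0.18·3 + 0.37·1 + 0.10·3 = 2.26 bits/symbol.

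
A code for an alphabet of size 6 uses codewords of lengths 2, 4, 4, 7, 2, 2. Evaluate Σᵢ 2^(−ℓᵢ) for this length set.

With common denominator 2^7 = 128: Σ 2^(−ℓᵢ) = 32/128 + 8/128 + 8/128 + 1/128 + 32/128 + 32/128 = 113/128 = 0.8828125.

0.8828125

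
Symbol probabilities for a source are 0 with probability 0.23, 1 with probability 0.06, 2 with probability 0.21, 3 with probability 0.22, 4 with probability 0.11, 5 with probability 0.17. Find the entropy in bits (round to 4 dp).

2.4695 bits

H = −Σ pᵢ log₂ pᵢ.
−0.23·log₂(0.23) = 0.4877
−0.06·log₂(0.06) = 0.2435
−0.21·log₂(0.21) = 0.4728
−0.22·log₂(0.22) = 0.4806
−0.11·log₂(0.11) = 0.3503
−0.17·log₂(0.17) = 0.4346
Sum ≈ 2.4695 → 2.4695 bits.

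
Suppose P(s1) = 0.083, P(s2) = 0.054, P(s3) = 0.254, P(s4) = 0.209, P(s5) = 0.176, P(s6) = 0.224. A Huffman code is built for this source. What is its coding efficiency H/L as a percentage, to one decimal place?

98.9%

Entropy H = −Σ p log₂ p ≈ 2.4242 bits.
Huffman merges: 27/500+83/1000→137/1000; 137/1000+22/125→313/1000; 209/1000+28/125→433/1000; 127/500+313/1000→567/1000; 433/1000+567/1000→1. L = 49/20 ≈ 2.4500.
Efficiency = H/L = 2.4242/2.4500 = 98.9%.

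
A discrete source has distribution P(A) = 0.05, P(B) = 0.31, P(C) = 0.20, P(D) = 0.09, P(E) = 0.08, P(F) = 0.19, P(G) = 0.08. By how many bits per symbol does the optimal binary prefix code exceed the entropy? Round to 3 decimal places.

0.045 bits

Entropy H = −Σ p log₂ p ≈ 2.5552 bits.
Huffman merges: 1/20+2/25→13/100; 2/25+9/100→17/100; 13/100+17/100→3/10; 19/100+1/5→39/100; 3/10+31/100→61/100; 39/100+61/100→1. L = 13/5 ≈ 2.6000.
L − H = 2.6000 − 2.5552 = 0.045 bits.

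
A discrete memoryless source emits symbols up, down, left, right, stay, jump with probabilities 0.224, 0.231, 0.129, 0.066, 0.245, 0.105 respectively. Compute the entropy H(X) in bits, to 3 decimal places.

2.450 bits

H = −Σ pᵢ log₂ pᵢ.
−0.224·log₂(0.224) = 0.4835
−0.231·log₂(0.231) = 0.4883
−0.129·log₂(0.129) = 0.3811
−0.066·log₂(0.066) = 0.2588
−0.245·log₂(0.245) = 0.4971
−0.105·log₂(0.105) = 0.3414
Sum ≈ 2.4503 → 2.450 bits.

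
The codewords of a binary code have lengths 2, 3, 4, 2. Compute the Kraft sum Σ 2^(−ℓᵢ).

0.6875

With common denominator 2^4 = 16: Σ 2^(−ℓᵢ) = 4/16 + 2/16 + 1/16 + 4/16 = 11/16 = 0.6875.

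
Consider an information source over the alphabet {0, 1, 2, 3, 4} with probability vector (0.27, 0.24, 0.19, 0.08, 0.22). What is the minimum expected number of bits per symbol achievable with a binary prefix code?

Repeatedly combine the two least-probable nodes; the expected code length is the sum of the merged weights.
merge 2/25 + 19/100 → 27/100
merge 11/50 + 6/25 → 23/50
merge 27/100 + 27/100 → 27/50
merge 23/50 + 27/50 → 1
L = 27/100 + 23/50 + 27/50 + 1 = 227/100 = 2.27 bits/symbol.

2.27 bits/symbol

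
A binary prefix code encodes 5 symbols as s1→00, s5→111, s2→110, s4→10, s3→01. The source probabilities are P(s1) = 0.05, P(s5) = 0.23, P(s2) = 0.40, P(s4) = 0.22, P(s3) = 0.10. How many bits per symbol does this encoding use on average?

L̄ = Σ pᵢ·ℓᵢ = 0.05·2 + 0.23·3 + 0.40·3 + 0.22·2 + 0.10·2 = 2.63 bits/symbol.

2.63 bits/symbol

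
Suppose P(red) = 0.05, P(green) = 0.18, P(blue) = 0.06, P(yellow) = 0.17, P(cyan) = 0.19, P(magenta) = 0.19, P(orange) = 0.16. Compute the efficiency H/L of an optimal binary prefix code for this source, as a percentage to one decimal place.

97.9%

Entropy H = −Σ p log₂ p ≈ 2.6730 bits.
Huffman merges: 1/20+3/50→11/100; 11/100+4/25→27/100; 17/100+9/50→7/20; 19/100+19/100→19/50; 27/100+7/20→31/50; 19/50+31/50→1. L = 273/100 ≈ 2.7300.
Efficiency = H/L = 2.6730/2.7300 = 97.9%.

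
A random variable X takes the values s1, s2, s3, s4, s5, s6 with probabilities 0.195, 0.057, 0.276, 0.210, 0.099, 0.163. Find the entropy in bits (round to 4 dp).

H = −Σ pᵢ log₂ pᵢ.
−0.195·log₂(0.195) = 0.4599
−0.057·log₂(0.057) = 0.2356
−0.276·log₂(0.276) = 0.5126
−0.210·log₂(0.210) = 0.4728
−0.099·log₂(0.099) = 0.3303
−0.163·log₂(0.163) = 0.4266
Sum ≈ 2.4378 → 2.4378 bits.

2.4378 bits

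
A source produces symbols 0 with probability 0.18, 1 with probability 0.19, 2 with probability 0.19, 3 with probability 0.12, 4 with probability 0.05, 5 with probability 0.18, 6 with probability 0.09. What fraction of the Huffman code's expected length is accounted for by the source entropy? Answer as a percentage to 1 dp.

97.7%

Entropy H = −Σ p log₂ p ≈ 2.6969 bits.
Huffman merges: 1/20+9/100→7/50; 3/25+7/50→13/50; 9/50+9/50→9/25; 19/100+19/100→19/50; 13/50+9/25→31/50; 19/50+31/50→1. L = 69/25 ≈ 2.7600.
Efficiency = H/L = 2.6969/2.7600 = 97.7%.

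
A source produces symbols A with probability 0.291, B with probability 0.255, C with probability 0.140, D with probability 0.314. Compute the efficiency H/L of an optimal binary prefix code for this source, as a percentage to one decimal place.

Entropy H = −Σ p log₂ p ≈ 1.9428 bits.
Huffman merges: 7/50+51/200→79/200; 291/1000+157/500→121/200; 79/200+121/200→1. L = 2 ≈ 2.0000.
Efficiency = H/L = 1.9428/2.0000 = 97.1%.

97.1%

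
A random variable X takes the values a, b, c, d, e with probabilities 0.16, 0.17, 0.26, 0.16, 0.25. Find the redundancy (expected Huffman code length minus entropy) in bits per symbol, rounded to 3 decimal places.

Entropy H = −Σ p log₂ p ≈ 2.2859 bits.
Huffman merges: 4/25+4/25→8/25; 17/100+1/4→21/50; 13/50+8/25→29/50; 21/50+29/50→1. L = 58/25 ≈ 2.3200.
L − H = 2.3200 − 2.2859 = 0.034 bits.

0.034 bits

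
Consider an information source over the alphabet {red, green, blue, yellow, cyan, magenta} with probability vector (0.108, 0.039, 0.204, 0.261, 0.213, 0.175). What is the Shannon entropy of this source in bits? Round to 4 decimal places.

2.4182 bits

H = −Σ pᵢ log₂ pᵢ.
−0.108·log₂(0.108) = 0.3468
−0.039·log₂(0.039) = 0.1825
−0.204·log₂(0.204) = 0.4678
−0.261·log₂(0.261) = 0.5058
−0.213·log₂(0.213) = 0.4752
−0.175·log₂(0.175) = 0.4401
Sum ≈ 2.4182 → 2.4182 bits.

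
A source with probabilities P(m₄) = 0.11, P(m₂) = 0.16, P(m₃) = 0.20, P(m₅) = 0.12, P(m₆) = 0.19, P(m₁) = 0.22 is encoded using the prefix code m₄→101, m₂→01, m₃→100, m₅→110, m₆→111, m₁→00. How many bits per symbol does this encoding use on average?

L̄ = Σ pᵢ·ℓᵢ = 0.11·3 + 0.16·2 + 0.20·3 + 0.12·3 + 0.19·3 + 0.22·2 = 2.62 bits/symbol.

2.62 bits/symbol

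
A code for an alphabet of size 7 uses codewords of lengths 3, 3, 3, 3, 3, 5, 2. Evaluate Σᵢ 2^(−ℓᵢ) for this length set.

With common denominator 2^5 = 32: Σ 2^(−ℓᵢ) = 4/32 + 4/32 + 4/32 + 4/32 + 4/32 + 1/32 + 8/32 = 29/32 = 0.90625.

0.90625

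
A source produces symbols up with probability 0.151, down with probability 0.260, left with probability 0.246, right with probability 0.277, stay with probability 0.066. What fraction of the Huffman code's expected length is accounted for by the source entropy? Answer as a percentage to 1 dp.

98.6%

Entropy H = −Σ p log₂ p ≈ 2.1867 bits.
Huffman merges: 33/500+151/1000→217/1000; 217/1000+123/500→463/1000; 13/50+277/1000→537/1000; 463/1000+537/1000→1. L = 2217/1000 ≈ 2.2170.
Efficiency = H/L = 2.1867/2.2170 = 98.6%.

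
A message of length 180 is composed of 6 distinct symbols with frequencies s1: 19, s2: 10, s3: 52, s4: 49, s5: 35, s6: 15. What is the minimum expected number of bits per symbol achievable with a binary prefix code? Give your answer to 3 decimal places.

2.383 bits/symbol

Probabilities are the counts divided by 180.
Repeatedly combine the two least-probable nodes; the expected code length is the sum of the merged weights.
merge 1/18 + 1/12 → 5/36
merge 19/180 + 5/36 → 11/45
merge 7/36 + 11/45 → 79/180
merge 49/180 + 13/45 → 101/180
merge 79/180 + 101/180 → 1
L = 5/36 + 11/45 + 79/180 + 101/180 + 1 = 143/60 ≈ 2.383 bits/symbol.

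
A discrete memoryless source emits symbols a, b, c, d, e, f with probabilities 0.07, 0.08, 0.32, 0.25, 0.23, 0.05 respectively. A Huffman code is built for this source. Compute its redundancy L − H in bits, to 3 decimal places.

0.030 bits

Entropy H = −Σ p log₂ p ≈ 2.2899 bits.
Huffman merges: 1/20+7/100→3/25; 2/25+3/25→1/5; 1/5+23/100→43/100; 1/4+8/25→57/100; 43/100+57/100→1. L = 58/25 ≈ 2.3200.
L − H = 2.3200 − 2.2899 = 0.030 bits.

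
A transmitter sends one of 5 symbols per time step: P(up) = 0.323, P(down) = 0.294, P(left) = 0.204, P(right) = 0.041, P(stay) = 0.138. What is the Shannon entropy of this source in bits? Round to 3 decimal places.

2.097 bits

H = −Σ pᵢ log₂ pᵢ.
−0.323·log₂(0.323) = 0.5266
−0.294·log₂(0.294) = 0.5192
−0.204·log₂(0.204) = 0.4678
−0.041·log₂(0.041) = 0.1889
−0.138·log₂(0.138) = 0.3943
Sum ≈ 2.0969 → 2.097 bits.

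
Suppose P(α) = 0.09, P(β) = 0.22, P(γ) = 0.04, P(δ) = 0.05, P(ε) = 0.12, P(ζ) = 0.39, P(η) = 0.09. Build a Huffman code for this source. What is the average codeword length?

Repeatedly combine the two least-probable nodes; the expected code length is the sum of the merged weights.
merge 1/25 + 1/20 → 9/100
merge 9/100 + 9/100 → 9/50
merge 9/100 + 3/25 → 21/100
merge 9/50 + 21/100 → 39/100
merge 11/50 + 39/100 → 61/100
merge 39/100 + 61/100 → 1
L = 9/100 + 9/50 + 21/100 + 39/100 + 61/100 + 1 = 62/25 = 2.48 bits/symbol.

2.48 bits/symbol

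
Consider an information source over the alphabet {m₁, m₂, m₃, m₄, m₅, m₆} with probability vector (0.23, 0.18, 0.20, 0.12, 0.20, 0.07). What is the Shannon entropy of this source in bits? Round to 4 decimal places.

2.4974 bits

H = −Σ pᵢ log₂ pᵢ.
−0.23·log₂(0.23) = 0.4877
−0.18·log₂(0.18) = 0.4453
−0.20·log₂(0.20) = 0.4644
−0.12·log₂(0.12) = 0.3671
−0.20·log₂(0.20) = 0.4644
−0.07·log₂(0.07) = 0.2686
Sum ≈ 2.4974 → 2.4974 bits.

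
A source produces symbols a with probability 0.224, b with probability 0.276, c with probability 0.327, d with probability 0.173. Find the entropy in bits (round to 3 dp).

1.961 bits

H = −Σ pᵢ log₂ pᵢ.
−0.224·log₂(0.224) = 0.4835
−0.276·log₂(0.276) = 0.5126
−0.327·log₂(0.327) = 0.5273
−0.173·log₂(0.173) = 0.4379
Sum ≈ 1.9613 → 1.961 bits.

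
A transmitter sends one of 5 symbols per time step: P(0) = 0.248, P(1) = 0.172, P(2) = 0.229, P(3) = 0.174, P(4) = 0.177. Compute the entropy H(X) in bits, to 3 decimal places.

H = −Σ pᵢ log₂ pᵢ.
−0.248·log₂(0.248) = 0.4989
−0.172·log₂(0.172) = 0.4368
−0.229·log₂(0.229) = 0.4870
−0.174·log₂(0.174) = 0.4390
−0.177·log₂(0.177) = 0.4422
Sum ≈ 2.3038 → 2.304 bits.

2.304 bits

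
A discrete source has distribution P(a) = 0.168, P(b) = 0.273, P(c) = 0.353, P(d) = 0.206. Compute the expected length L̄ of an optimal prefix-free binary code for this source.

2 bits/symbol

Repeatedly combine the two least-probable nodes; the expected code length is the sum of the merged weights.
merge 21/125 + 103/500 → 187/500
merge 273/1000 + 353/1000 → 313/500
merge 187/500 + 313/500 → 1
L = 187/500 + 313/500 + 1 = 2 bits/symbol.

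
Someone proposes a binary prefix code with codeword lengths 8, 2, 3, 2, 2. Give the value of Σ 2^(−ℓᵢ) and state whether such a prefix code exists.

0.87890625; yes

With common denominator 2^8 = 256: Σ 2^(−ℓᵢ) = 1/256 + 64/256 + 32/256 + 64/256 + 64/256 = 225/256 = 0.87890625.
Kraft's inequality requires Σ ≤ 1; here Σ = 0.87890625 ≤ 1, so such a prefix code exists.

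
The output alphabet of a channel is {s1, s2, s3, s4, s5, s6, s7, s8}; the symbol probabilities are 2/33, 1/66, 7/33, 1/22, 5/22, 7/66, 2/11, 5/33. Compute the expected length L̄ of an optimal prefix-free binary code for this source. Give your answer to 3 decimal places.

Repeatedly combine the two least-probable nodes; the expected code length is the sum of the merged weights.
merge 1/66 + 1/22 → 2/33
merge 2/33 + 2/33 → 4/33
merge 7/66 + 4/33 → 5/22
merge 5/33 + 2/11 → 1/3
merge 7/33 + 5/22 → 29/66
merge 5/22 + 1/3 → 37/66
merge 29/66 + 37/66 → 1
L = 2/33 + 4/33 + 5/22 + 1/3 + 29/66 + 37/66 + 1 = 181/66 ≈ 2.742 bits/symbol.

2.742 bits/symbol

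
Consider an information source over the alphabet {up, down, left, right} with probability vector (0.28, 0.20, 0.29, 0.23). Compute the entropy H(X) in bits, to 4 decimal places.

H = −Σ pᵢ log₂ pᵢ.
−0.28·log₂(0.28) = 0.5142
−0.20·log₂(0.20) = 0.4644
−0.29·log₂(0.29) = 0.5179
−0.23·log₂(0.23) = 0.4877
Sum ≈ 1.9842 → 1.9842 bits.

1.9842 bits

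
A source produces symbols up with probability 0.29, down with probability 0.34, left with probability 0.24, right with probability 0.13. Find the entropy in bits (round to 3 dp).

H = −Σ pᵢ log₂ pᵢ.
−0.29·log₂(0.29) = 0.5179
−0.34·log₂(0.34) = 0.5292
−0.24·log₂(0.24) = 0.4941
−0.13·log₂(0.13) = 0.3826
Sum ≈ 1.9239 → 1.924 bits.

1.924 bits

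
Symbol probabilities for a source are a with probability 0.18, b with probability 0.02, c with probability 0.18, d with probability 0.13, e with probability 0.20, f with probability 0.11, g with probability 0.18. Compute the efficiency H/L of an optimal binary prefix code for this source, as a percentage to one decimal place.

96.2%

Entropy H = −Σ p log₂ p ≈ 2.6461 bits.
Huffman merges: 1/50+11/100→13/100; 13/100+13/100→13/50; 9/50+9/50→9/25; 9/50+1/5→19/50; 13/50+9/25→31/50; 19/50+31/50→1. L = 11/4 ≈ 2.7500.
Efficiency = H/L = 2.6461/2.7500 = 96.2%.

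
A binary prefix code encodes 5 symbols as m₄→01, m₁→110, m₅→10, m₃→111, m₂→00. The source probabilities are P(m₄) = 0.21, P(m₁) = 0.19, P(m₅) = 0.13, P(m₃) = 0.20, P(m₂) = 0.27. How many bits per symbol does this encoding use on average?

L̄ = Σ pᵢ·ℓᵢ = 0.21·2 + 0.19·3 + 0.13·2 + 0.20·3 + 0.27·2 = 2.39 bits/symbol.

2.39 bits/symbol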